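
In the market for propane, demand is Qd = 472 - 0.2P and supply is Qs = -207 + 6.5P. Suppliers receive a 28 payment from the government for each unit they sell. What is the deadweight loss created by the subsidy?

Deadweight loss = 5096/67

Pre-subsidy: 472 - 0.2P = -207 + 6.5P gives P* = 6790/67, Q* = 30266/67.
With the subsidy, sellers receive Ps = Pb + 28 for each unit, where Pb is the price buyers pay.
Supply in terms of Pb becomes Qs = -207 + 6.5(Pb + 28) = -25 + 6.5Pb. Setting this equal to demand: 472 - 0.2Pb = -25 + 6.5Pb, so Pb = 4970/67.
Sellers receive Ps = 4970/67 + 28 = 6846/67; Q' = 472 − 0.2·(4970/67) = 30630/67.
The subsidy expands output by 30630/67 − 30266/67 = 364/67 past the efficient level; on those units the gap between marginal cost and willingness to pay runs from 0 up to 28.
DWL = ½ × 28 × 364/67 = 5096/67.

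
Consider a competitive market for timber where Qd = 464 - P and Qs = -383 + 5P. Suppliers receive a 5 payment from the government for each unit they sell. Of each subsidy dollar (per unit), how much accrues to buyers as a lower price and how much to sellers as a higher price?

Buyers gain 25/6 per unit; sellers gain 5/6 per unit

Pre-subsidy: 464 - P = -383 + 5P gives P* = 847/6, Q* = 1937/6.
With the subsidy, sellers receive Ps = Pb + 5 for each unit, where Pb is the price buyers pay.
Supply in terms of Pb becomes Qs = -383 + 5(Pb + 5) = -358 + 5Pb. Setting this equal to demand: 464 - Pb = -358 + 5Pb, so Pb = 137.
Sellers receive Ps = 137 + 5 = 142; Q' = 464 − 1·137 = 327.
Buyers' price falls by P* − Pb = 847/6 − 137 = 25/6; sellers' price rises by Ps − P* = 142 − 847/6 = 5/6.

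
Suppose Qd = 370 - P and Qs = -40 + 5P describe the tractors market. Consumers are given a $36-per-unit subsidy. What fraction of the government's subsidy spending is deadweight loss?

DWL / government spending = 9/199

Pre-subsidy: 370 - P = -40 + 5P gives P* = 205/3, Q* = 905/3.
With the rebate, buyers effectively pay Pb = Ps − 36, where Ps is the price sellers receive.
Demand in terms of Ps becomes Qd = 370 − 1(Ps − 36) = 406 - Ps. Setting this equal to supply: 406 - Ps = -40 + 5Ps, so Ps = 223/3.
Buyers pay Pb = 223/3 − 36 = 115/3; Q' = -40 + 5·(223/3) = 995/3.
ΔCS = ½(905/3 + 995/3)(205/3 − 115/3) = 9500; ΔPS = ½(905/3 + 995/3)(223/3 − 205/3) = 1900.
Government spending = 36 × 995/3 = 11940.
DWL = ½ × 36 × (995/3 − 905/3) = 540; fraction = 540 / 11940 = 9/199.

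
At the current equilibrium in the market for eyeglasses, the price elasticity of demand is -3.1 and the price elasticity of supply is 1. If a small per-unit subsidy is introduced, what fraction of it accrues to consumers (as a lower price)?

Consumer share = 10/41

For a small subsidy around the equilibrium, the benefit split depends on the relative slopes, which at a point are proportional to the elasticities.
Buyer share = εs/(εs + |εd|) = 1/(1 + 3.1) = 10/41; seller share = |εd|/(εs + |εd|) = 31/41.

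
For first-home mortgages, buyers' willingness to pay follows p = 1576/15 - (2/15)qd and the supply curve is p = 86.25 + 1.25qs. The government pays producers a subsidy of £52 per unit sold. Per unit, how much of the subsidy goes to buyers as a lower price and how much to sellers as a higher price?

Pre-subsidy: 1576/15 - (2/15)q = 86.25 + 1.25q gives q* = 1129/83 and p* = 8570/83.
With the subsidy, sellers receive ps = pb + 52 for each unit, where pb is the price buyers pay.
On the curves, pb = 1576/15 - (2/15)q and ps = 86.25 + 1.25q; the wedge ps − pb = 52 gives 86.25 + 1.25q − (1576/15 - (2/15)q) = 52, so q' = 4249/83.
Then pb = 1576/15 − (2/15)·(4249/83) = 8154/83 and ps = 86.25 + 1.25·(4249/83) = 12470/83.
Buyers' price falls by p* − pb = 8570/83 − 8154/83 = 416/83; sellers' price rises by ps − p* = 12470/83 − 8570/83 = 3900/83.

Buyers gain 416/83 per unit; sellers gain 3900/83 per unit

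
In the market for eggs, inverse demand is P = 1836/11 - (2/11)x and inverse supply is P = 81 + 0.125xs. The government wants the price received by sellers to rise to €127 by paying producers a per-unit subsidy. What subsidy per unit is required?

Required subsidy s = €27 per unit

At a seller price of 127, quantity supplied is -648 + 8·127 = 368.
Buyers absorb 368 only when they pay Pb = 1836/11 − (2/11)·368 = 100.
s = Ps − Pb = 127 − 100 = 27.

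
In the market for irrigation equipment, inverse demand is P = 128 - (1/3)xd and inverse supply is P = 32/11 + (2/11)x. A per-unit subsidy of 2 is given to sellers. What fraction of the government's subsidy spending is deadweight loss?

DWL / government spending = 11/1398

Pre-subsidy: 128 - (1/3)x = 32/11 + (2/11)x gives x* = 4128/17 and P* = 800/17.
With the subsidy, sellers receive Ps = Pb + 2 for each unit, where Pb is the price buyers pay.
On the curves, Pb = 128 - (1/3)x and Ps = 32/11 + (2/11)x; the wedge Ps − Pb = 2 gives 32/11 + (2/11)x − (128 - (1/3)x) = 2, so x' = 4194/17.
Then Pb = 128 − (1/3)·(4194/17) = 778/17 and Ps = 32/11 + (2/11)·(4194/17) = 812/17.
ΔCS = ½(4128/17 + 4194/17)(800/17 − 778/17) = 91542/289; ΔPS = ½(4128/17 + 4194/17)(812/17 − 800/17) = 49932/289.
Government spending = 2 × 4194/17 = 8388/17.
DWL = ½ × 2 × (4194/17 − 4128/17) = 66/17; fraction = (66/17) / (8388/17) = 11/1398.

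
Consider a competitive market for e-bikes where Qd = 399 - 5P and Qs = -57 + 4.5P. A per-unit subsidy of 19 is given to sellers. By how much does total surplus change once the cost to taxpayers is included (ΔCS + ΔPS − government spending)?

Pre-subsidy: 399 - 5P = -57 + 4.5P gives P* = 48, Q* = 159.
With the subsidy, sellers receive Ps = Pb + 19 for each unit, where Pb is the price buyers pay.
Supply in terms of Pb becomes Qs = -57 + 4.5(Pb + 19) = 28.5 + 4.5Pb. Setting this equal to demand: 399 - 5Pb = 28.5 + 4.5Pb, so Pb = 39.
Sellers receive Ps = 39 + 19 = 58; Q' = 399 − 5·39 = 204.
ΔCS = ½(159 + 204)(48 − 39) = 1633.5; ΔPS = ½(159 + 204)(58 − 48) = 1815.
Government spending = 19 × 204 = 3876.
Net change = 1633.5 + 1815 − 3876 = -427.5. The loss equals the DWL triangle ½·19·45.

Net change in total surplus = -427.5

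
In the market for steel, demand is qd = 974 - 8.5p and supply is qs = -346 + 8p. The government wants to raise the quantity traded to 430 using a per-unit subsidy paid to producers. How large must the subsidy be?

At q = 430, invert demand for the buyer price: pb = (974 − 430)/8.5 = 64; invert supply for the seller price: ps = (430 − (-346))/8 = 97.
The subsidy must fill the gap: s = ps − pb = 97 − 64 = 33.

Required subsidy s = 33 per unit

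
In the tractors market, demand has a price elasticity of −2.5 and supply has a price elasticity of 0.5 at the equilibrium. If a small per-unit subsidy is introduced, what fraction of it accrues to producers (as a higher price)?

For a small subsidy around the equilibrium, the benefit split depends on the relative slopes, which at a point are proportional to the elasticities.
Buyer share = εs/(εs + |εd|) = 0.5/(0.5 + 2.5) = 1/6; seller share = |εd|/(εs + |εd|) = 5/6.
So producers capture 5/6 of the subsidy.

Producer share = 5/6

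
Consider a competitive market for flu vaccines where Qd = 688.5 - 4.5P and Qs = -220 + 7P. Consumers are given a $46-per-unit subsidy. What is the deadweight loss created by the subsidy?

Pre-subsidy: 688.5 - 4.5P = -220 + 7P gives P* = 79, Q* = 333.
With the rebate, buyers effectively pay Pb = Ps − 46, where Ps is the price sellers receive.
Demand in terms of Ps becomes Qd = 688.5 − 4.5(Ps − 46) = 895.5 - 4.5Ps. Setting this equal to supply: 895.5 - 4.5Ps = -220 + 7Ps, so Ps = 97.
Buyers pay Pb = 97 − 46 = 51; Q' = -220 + 7·97 = 459.
The subsidy expands output by 459 − 333 = 126 past the efficient level; on those units the gap between marginal cost and willingness to pay runs from 0 up to 46.
DWL = ½ × 46 × 126 = 2898.

Deadweight loss = $2898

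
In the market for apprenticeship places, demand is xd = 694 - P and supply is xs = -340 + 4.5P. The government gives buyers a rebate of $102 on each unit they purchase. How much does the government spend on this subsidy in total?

Pre-subsidy: 694 - P = -340 + 4.5P gives P* = 188, x* = 506.
With the rebate, buyers effectively pay Pb = Ps − 102, where Ps is the price sellers receive.
Demand in terms of Ps becomes xd = 694 − 1(Ps − 102) = 796 - Ps. Setting this equal to supply: 796 - Ps = -340 + 4.5Ps, so Ps = 2272/11.
Buyers pay Pb = 2272/11 − 102 = 1150/11; x' = -340 + 4.5·(2272/11) = 6484/11.
Government outlay = subsidy × quantity = 102 × 6484/11 = 661368/11.

Government cost = 661368/11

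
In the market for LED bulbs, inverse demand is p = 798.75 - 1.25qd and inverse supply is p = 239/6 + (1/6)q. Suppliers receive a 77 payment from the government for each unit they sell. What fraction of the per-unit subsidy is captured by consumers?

Consumer share = 15/17

Pre-subsidy: 798.75 - 1.25q = 239/6 + (1/6)q gives q* = 9107/17 and p* = 2195/17.
With the subsidy, sellers receive ps = pb + 77 for each unit, where pb is the price buyers pay.
On the curves, pb = 798.75 - 1.25q and ps = 239/6 + (1/6)q; the wedge ps − pb = 77 gives 239/6 + (1/6)q − (798.75 - 1.25q) = 77, so q' = 10031/17.
Then pb = 798.75 − 1.25·(10031/17) = 1040/17 and ps = 239/6 + (1/6)·(10031/17) = 2349/17.
Buyers' price falls by p* − pb = 2195/17 − 1040/17 = 1155/17; sellers' price rises by ps − p* = 2349/17 − 2195/17 = 154/17.
So consumers capture (1155/17)/77 = 15/17 of each unit of subsidy.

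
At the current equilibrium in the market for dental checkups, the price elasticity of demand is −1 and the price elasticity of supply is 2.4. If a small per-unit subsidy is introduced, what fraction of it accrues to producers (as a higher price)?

Producer share = 5/17

For a small subsidy around the equilibrium, the benefit split depends on the relative slopes, which at a point are proportional to the elasticities.
Buyer share = εs/(εs + |εd|) = 2.4/(2.4 + 1) = 12/17; seller share = |εd|/(εs + |εd|) = 5/17.
So producers capture 5/17 of the subsidy.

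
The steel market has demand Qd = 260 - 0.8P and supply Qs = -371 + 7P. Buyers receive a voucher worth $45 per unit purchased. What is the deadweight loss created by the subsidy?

Deadweight loss = 9450/13

Pre-subsidy: 260 - 0.8P = -371 + 7P gives P* = 3155/39, Q* = 7616/39.
With the rebate, buyers effectively pay Pb = Ps − 45, where Ps is the price sellers receive.
Demand in terms of Ps becomes Qd = 260 − 0.8(Ps − 45) = 296 - 0.8Ps. Setting this equal to supply: 296 - 0.8Ps = -371 + 7Ps, so Ps = 3335/39.
Buyers pay Pb = 3335/39 − 45 = 1580/39; Q' = -371 + 7·(3335/39) = 8876/39.
The subsidy expands output by 8876/39 − 7616/39 = 420/13 past the efficient level; on those units the gap between marginal cost and willingness to pay runs from 0 up to 45.
DWL = ½ × 45 × 420/13 = 9450/13.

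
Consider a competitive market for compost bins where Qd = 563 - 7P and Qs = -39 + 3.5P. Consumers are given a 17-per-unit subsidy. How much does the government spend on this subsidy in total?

Pre-subsidy: 563 - 7P = -39 + 3.5P gives P* = 172/3, Q* = 485/3.
With the rebate, buyers effectively pay Pb = Ps − 17, where Ps is the price sellers receive.
Demand in terms of Ps becomes Qd = 563 − 7(Ps − 17) = 682 - 7Ps. Setting this equal to supply: 682 - 7Ps = -39 + 3.5Ps, so Ps = 206/3.
Buyers pay Pb = 206/3 − 17 = 155/3; Q' = -39 + 3.5·(206/3) = 604/3.
Government outlay = subsidy × quantity = 17 × 604/3 = 10268/3.

Government cost = 10268/3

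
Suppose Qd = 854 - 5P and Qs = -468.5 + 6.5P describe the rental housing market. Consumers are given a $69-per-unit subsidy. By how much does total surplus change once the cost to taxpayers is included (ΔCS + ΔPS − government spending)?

Pre-subsidy: 854 - 5P = -468.5 + 6.5P gives P* = 115, Q* = 279.
With the rebate, buyers effectively pay Pb = Ps − 69, where Ps is the price sellers receive.
Demand in terms of Ps becomes Qd = 854 − 5(Ps − 69) = 1199 - 5Ps. Setting this equal to supply: 1199 - 5Ps = -468.5 + 6.5Ps, so Ps = 145.
Buyers pay Pb = 145 − 69 = 76; Q' = -468.5 + 6.5·145 = 474.
ΔCS = ½(279 + 474)(115 − 76) = 14683.5; ΔPS = ½(279 + 474)(145 − 115) = 11295.
Government spending = 69 × 474 = 32706.
Net change = 14683.5 + 11295 − 32706 = -6727.5. The loss equals the DWL triangle ½·69·195.

Net change in total surplus = -$6727.5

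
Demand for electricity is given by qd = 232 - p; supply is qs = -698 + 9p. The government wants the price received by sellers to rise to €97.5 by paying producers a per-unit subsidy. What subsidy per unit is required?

At a seller price of 97.5, quantity supplied is -698 + 9·97.5 = 179.5.
Buyers absorb 179.5 only when they pay pb with 232 − 1·pb = 179.5, i.e. pb = 52.5.
s = ps − pb = 97.5 − 52.5 = 45.

Required subsidy s = €45 per unit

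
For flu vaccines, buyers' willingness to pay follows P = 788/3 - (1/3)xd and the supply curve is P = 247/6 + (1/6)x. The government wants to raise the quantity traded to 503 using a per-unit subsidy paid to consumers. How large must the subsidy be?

Required subsidy s = 30 per unit

At x = 503, from the demand curve buyers pay Pb = 788/3 − (1/3)·503 = 95; from the supply curve sellers need Ps = 247/6 + (1/6)·503 = 125.
The subsidy must fill the gap: s = Ps − Pb = 125 − 95 = 30.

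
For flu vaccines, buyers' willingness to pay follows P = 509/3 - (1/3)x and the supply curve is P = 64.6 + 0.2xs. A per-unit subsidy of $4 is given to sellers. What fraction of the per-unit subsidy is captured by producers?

Producer share = 0.375

Pre-subsidy: 509/3 - (1/3)x = 64.6 + 0.2x gives x* = 197 and P* = 104.
With the subsidy, sellers receive Ps = Pb + 4 for each unit, where Pb is the price buyers pay.
On the curves, Pb = 509/3 - (1/3)x and Ps = 64.6 + 0.2x; the wedge Ps − Pb = 4 gives 64.6 + 0.2x − (509/3 - (1/3)x) = 4, so x' = 204.5.
Then Pb = 509/3 − (1/3)·204.5 = 101.5 and Ps = 64.6 + 0.2·204.5 = 105.5.
Buyers' price falls by P* − Pb = 104 − 101.5 = 2.5; sellers' price rises by Ps − P* = 105.5 − 104 = 1.5.
So producers capture 1.5/4 = 0.375 of each unit of subsidy.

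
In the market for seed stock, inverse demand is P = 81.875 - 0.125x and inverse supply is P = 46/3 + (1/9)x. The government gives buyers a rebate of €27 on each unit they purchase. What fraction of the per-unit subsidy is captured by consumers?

Pre-subsidy: 81.875 - 0.125x = 46/3 + (1/9)x gives x* = 4791/17 and P* = 793/17.
With the rebate, buyers effectively pay Pb = Ps − 27, where Ps is the price sellers receive.
On the curves, Pb = 81.875 - 0.125x and Ps = 46/3 + (1/9)x; the wedge Ps − Pb = 27 gives 46/3 + (1/9)x − (81.875 - 0.125x) = 27, so x' = 6735/17.
Then Pb = 81.875 − 0.125·(6735/17) = 550/17 and Ps = 46/3 + (1/9)·(6735/17) = 1009/17.
Buyers' price falls by P* − Pb = 793/17 − 550/17 = 243/17; sellers' price rises by Ps − P* = 1009/17 − 793/17 = 216/17.
So consumers capture (243/17)/27 = 9/17 of each unit of subsidy.

Consumer share = 9/17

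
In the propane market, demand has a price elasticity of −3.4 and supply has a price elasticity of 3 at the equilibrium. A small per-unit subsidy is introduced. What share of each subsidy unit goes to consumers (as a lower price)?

Consumer share = 0.46875

For a small subsidy around the equilibrium, the benefit split depends on the relative slopes, which at a point are proportional to the elasticities.
Buyer share = εs/(εs + |εd|) = 3/(3 + 3.4) = 0.46875; seller share = |εd|/(εs + |εd|) = 0.53125.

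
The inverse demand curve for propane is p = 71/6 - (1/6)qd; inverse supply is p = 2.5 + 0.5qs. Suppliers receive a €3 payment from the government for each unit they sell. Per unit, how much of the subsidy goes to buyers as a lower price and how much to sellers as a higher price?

Pre-subsidy: 71/6 - (1/6)q = 2.5 + 0.5q gives q* = 14 and p* = 9.5.
With the subsidy, sellers receive ps = pb + 3 for each unit, where pb is the price buyers pay.
On the curves, pb = 71/6 - (1/6)q and ps = 2.5 + 0.5q; the wedge ps − pb = 3 gives 2.5 + 0.5q − (71/6 - (1/6)q) = 3, so q' = 18.5.
Then pb = 71/6 − (1/6)·18.5 = 8.75 and ps = 2.5 + 0.5·18.5 = 11.75.
Buyers' price falls by p* − pb = 9.5 − 8.75 = 0.75; sellers' price rises by ps − p* = 11.75 − 9.5 = 2.25.

Buyers gain €0.75 per unit; sellers gain €2.25 per unit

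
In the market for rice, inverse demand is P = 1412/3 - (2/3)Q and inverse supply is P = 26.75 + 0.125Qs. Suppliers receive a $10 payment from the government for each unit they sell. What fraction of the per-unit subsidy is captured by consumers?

Pre-subsidy: 1412/3 - (2/3)Q = 26.75 + 0.125Q gives Q* = 10654/19 and P* = 1840/19.
With the subsidy, sellers receive Ps = Pb + 10 for each unit, where Pb is the price buyers pay.
On the curves, Pb = 1412/3 - (2/3)Q and Ps = 26.75 + 0.125Q; the wedge Ps − Pb = 10 gives 26.75 + 0.125Q − (1412/3 - (2/3)Q) = 10, so Q' = 10894/19.
Then Pb = 1412/3 − (2/3)·(10894/19) = 1680/19 and Ps = 26.75 + 0.125·(10894/19) = 1870/19.
Buyers' price falls by P* − Pb = 1840/19 − 1680/19 = 160/19; sellers' price rises by Ps − P* = 1870/19 − 1840/19 = 30/19.
So consumers capture (160/19)/10 = 16/19 of each unit of subsidy.

Consumer share = 16/19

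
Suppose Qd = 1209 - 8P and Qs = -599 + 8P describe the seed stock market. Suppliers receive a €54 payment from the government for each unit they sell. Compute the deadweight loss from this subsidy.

Deadweight loss = €5832

Pre-subsidy: 1209 - 8P = -599 + 8P gives P* = 113, Q* = 305.
With the subsidy, sellers receive Ps = Pb + 54 for each unit, where Pb is the price buyers pay.
Supply in terms of Pb becomes Qs = -599 + 8(Pb + 54) = -167 + 8Pb. Setting this equal to demand: 1209 - 8Pb = -167 + 8Pb, so Pb = 86.
Sellers receive Ps = 86 + 54 = 140; Q' = 1209 − 8·86 = 521.
The subsidy expands output by 521 − 305 = 216 past the efficient level; on those units the gap between marginal cost and willingness to pay runs from 0 up to 54.
DWL = ½ × 54 × 216 = 5832.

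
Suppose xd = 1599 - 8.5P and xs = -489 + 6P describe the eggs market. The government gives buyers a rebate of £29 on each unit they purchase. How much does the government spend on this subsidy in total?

Government cost = £13833

Pre-subsidy: 1599 - 8.5P = -489 + 6P gives P* = 144, x* = 375.
With the rebate, buyers effectively pay Pb = Ps − 29, where Ps is the price sellers receive.
Demand in terms of Ps becomes xd = 1599 − 8.5(Ps − 29) = 1845.5 - 8.5Ps. Setting this equal to supply: 1845.5 - 8.5Ps = -489 + 6Ps, so Ps = 161.
Buyers pay Pb = 161 − 29 = 132; x' = -489 + 6·161 = 477.
Government outlay = subsidy × quantity = 29 × 477 = 13833.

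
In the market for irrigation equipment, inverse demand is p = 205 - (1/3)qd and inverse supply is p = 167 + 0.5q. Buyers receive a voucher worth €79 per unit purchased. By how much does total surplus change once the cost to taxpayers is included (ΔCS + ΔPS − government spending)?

Pre-subsidy: 205 - (1/3)q = 167 + 0.5q gives q* = 45.6 and p* = 189.8.
With the rebate, buyers effectively pay pb = ps − 79, where ps is the price sellers receive.
On the curves, pb = 205 - (1/3)q and ps = 167 + 0.5q; the wedge ps − pb = 79 gives 167 + 0.5q − (205 - (1/3)q) = 79, so q' = 140.4.
Then pb = 205 − (1/3)·140.4 = 158.2 and ps = 167 + 0.5·140.4 = 237.2.
ΔCS = ½(45.6 + 140.4)(189.8 − 158.2) = 2938.8; ΔPS = ½(45.6 + 140.4)(237.2 − 189.8) = 4408.2.
Government spending = 79 × 140.4 = 11091.6.
Net change = 2938.8 + 4408.2 − 11091.6 = -3744.6. The loss equals the DWL triangle ½·79·94.8.

Net change in total surplus = -€3744.6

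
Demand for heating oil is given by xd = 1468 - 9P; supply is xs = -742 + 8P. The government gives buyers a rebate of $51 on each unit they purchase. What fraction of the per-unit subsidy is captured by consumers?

Consumer share = 8/17

Pre-subsidy: 1468 - 9P = -742 + 8P gives P* = 130, x* = 298.
With the rebate, buyers effectively pay Pb = Ps − 51, where Ps is the price sellers receive.
Demand in terms of Ps becomes xd = 1468 − 9(Ps − 51) = 1927 - 9Ps. Setting this equal to supply: 1927 - 9Ps = -742 + 8Ps, so Ps = 157.
Buyers pay Pb = 157 − 51 = 106; x' = -742 + 8·157 = 514.
Buyers' price falls by P* − Pb = 130 − 106 = 24; sellers' price rises by Ps − P* = 157 − 130 = 27.
So consumers capture 24/51 = 8/17 of each unit of subsidy.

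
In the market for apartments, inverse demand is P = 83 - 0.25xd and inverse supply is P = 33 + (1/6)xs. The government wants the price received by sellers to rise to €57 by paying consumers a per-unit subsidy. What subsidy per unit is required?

At a seller price of 57, quantity supplied is -198 + 6·57 = 144.
Buyers absorb 144 only when they pay Pb = 83 − 0.25·144 = 47.
s = Ps − Pb = 57 − 47 = 10.

Required subsidy s = €10 per unit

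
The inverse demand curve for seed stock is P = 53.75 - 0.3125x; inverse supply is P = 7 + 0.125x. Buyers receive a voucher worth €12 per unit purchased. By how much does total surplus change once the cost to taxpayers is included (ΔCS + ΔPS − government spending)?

Net change in total surplus = -1152/7

Pre-subsidy: 53.75 - 0.3125x = 7 + 0.125x gives x* = 748/7 and P* = 285/14.
With the rebate, buyers effectively pay Pb = Ps − 12, where Ps is the price sellers receive.
On the curves, Pb = 53.75 - 0.3125x and Ps = 7 + 0.125x; the wedge Ps − Pb = 12 gives 7 + 0.125x − (53.75 - 0.3125x) = 12, so x' = 940/7.
Then Pb = 53.75 − 0.3125·(940/7) = 165/14 and Ps = 7 + 0.125·(940/7) = 333/14.
ΔCS = ½(748/7 + 940/7)(285/14 − 165/14) = 50640/49; ΔPS = ½(748/7 + 940/7)(333/14 − 285/14) = 20256/49.
Government spending = 12 × 940/7 = 11280/7.
Net change = 50640/49 + 20256/49 − 11280/7 = -1152/7. The loss equals the DWL triangle ½·12·192/7.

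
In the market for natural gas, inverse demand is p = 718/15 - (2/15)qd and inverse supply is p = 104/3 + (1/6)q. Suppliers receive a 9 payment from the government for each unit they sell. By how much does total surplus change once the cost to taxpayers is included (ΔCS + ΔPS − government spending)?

Pre-subsidy: 718/15 - (2/15)q = 104/3 + (1/6)q gives q* = 44 and p* = 42.
With the subsidy, sellers receive ps = pb + 9 for each unit, where pb is the price buyers pay.
On the curves, pb = 718/15 - (2/15)q and ps = 104/3 + (1/6)q; the wedge ps − pb = 9 gives 104/3 + (1/6)q − (718/15 - (2/15)q) = 9, so q' = 74.
Then pb = 718/15 − (2/15)·74 = 38 and ps = 104/3 + (1/6)·74 = 47.
ΔCS = ½(44 + 74)(42 − 38) = 236; ΔPS = ½(44 + 74)(47 − 42) = 295.
Government spending = 9 × 74 = 666.
Net change = 236 + 295 − 666 = -135. The loss equals the DWL triangle ½·9·30.

Net change in total surplus = -135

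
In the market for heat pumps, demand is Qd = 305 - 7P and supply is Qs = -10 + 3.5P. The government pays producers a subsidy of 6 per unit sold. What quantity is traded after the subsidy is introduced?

Q' = 109

Pre-subsidy: 305 - 7P = -10 + 3.5P gives P* = 30, Q* = 95.
With the subsidy, sellers receive Ps = Pb + 6 for each unit, where Pb is the price buyers pay.
Supply in terms of Pb becomes Qs = -10 + 3.5(Pb + 6) = 11 + 3.5Pb. Setting this equal to demand: 305 - 7Pb = 11 + 3.5Pb, so Pb = 28.
Sellers receive Ps = 28 + 6 = 34; Q' = 305 − 7·28 = 109.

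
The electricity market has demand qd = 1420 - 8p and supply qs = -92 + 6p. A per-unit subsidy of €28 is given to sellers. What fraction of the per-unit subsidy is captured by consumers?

Consumer share = 3/7

Pre-subsidy: 1420 - 8p = -92 + 6p gives p* = 108, q* = 556.
With the subsidy, sellers receive ps = pb + 28 for each unit, where pb is the price buyers pay.
Supply in terms of pb becomes qs = -92 + 6(pb + 28) = 76 + 6pb. Setting this equal to demand: 1420 - 8pb = 76 + 6pb, so pb = 96.
Sellers receive ps = 96 + 28 = 124; q' = 1420 − 8·96 = 652.
Buyers' price falls by p* − pb = 108 − 96 = 12; sellers' price rises by ps − p* = 124 − 108 = 16.
So consumers capture 12/28 = 3/7 of each unit of subsidy.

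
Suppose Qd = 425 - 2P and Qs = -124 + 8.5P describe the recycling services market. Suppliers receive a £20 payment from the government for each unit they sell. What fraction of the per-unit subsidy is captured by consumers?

Consumer share = 17/21

Pre-subsidy: 425 - 2P = -124 + 8.5P gives P* = 366/7, Q* = 2243/7.
With the subsidy, sellers receive Ps = Pb + 20 for each unit, where Pb is the price buyers pay.
Supply in terms of Pb becomes Qs = -124 + 8.5(Pb + 20) = 46 + 8.5Pb. Setting this equal to demand: 425 - 2Pb = 46 + 8.5Pb, so Pb = 758/21.
Sellers receive Ps = 758/21 + 20 = 1178/21; Q' = 425 − 2·(758/21) = 7409/21.
Buyers' price falls by P* − Pb = 366/7 − 758/21 = 340/21; sellers' price rises by Ps − P* = 1178/21 − 366/7 = 80/21.
So consumers capture (340/21)/20 = 17/21 of each unit of subsidy.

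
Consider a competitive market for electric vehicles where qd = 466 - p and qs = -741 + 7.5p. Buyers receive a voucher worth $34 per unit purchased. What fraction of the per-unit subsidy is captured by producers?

Producer share = 2/17

Pre-subsidy: 466 - p = -741 + 7.5p gives p* = 142, q* = 324.
With the rebate, buyers effectively pay pb = ps − 34, where ps is the price sellers receive.
Demand in terms of ps becomes qd = 466 − 1(ps − 34) = 500 - ps. Setting this equal to supply: 500 - ps = -741 + 7.5ps, so ps = 146.
Buyers pay pb = 146 − 34 = 112; q' = -741 + 7.5·146 = 354.
Buyers' price falls by p* − pb = 142 − 112 = 30; sellers' price rises by ps − p* = 146 − 142 = 4.
So producers capture 4/34 = 2/17 of each unit of subsidy.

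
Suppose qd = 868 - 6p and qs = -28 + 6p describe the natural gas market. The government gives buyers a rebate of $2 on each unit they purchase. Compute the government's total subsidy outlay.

Pre-subsidy: 868 - 6p = -28 + 6p gives p* = 224/3, q* = 420.
With the rebate, buyers effectively pay pb = ps − 2, where ps is the price sellers receive.
Demand in terms of ps becomes qd = 868 − 6(ps − 2) = 880 - 6ps. Setting this equal to supply: 880 - 6ps = -28 + 6ps, so ps = 227/3.
Buyers pay pb = 227/3 − 2 = 221/3; q' = -28 + 6·(227/3) = 426.
Government outlay = subsidy × quantity = 2 × 426 = 852.

Government cost = $852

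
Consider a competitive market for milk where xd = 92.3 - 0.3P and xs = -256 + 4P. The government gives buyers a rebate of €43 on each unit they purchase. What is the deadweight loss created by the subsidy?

Deadweight loss = €258

Pre-subsidy: 92.3 - 0.3P = -256 + 4P gives P* = 81, x* = 68.
With the rebate, buyers effectively pay Pb = Ps − 43, where Ps is the price sellers receive.
Demand in terms of Ps becomes xd = 92.3 − 0.3(Ps − 43) = 105.2 - 0.3Ps. Setting this equal to supply: 105.2 - 0.3Ps = -256 + 4Ps, so Ps = 84.
Buyers pay Pb = 84 − 43 = 41; x' = -256 + 4·84 = 80.
The subsidy expands output by 80 − 68 = 12 past the efficient level; on those units the gap between marginal cost and willingness to pay runs from 0 up to 43.
DWL = ½ × 43 × 12 = 258.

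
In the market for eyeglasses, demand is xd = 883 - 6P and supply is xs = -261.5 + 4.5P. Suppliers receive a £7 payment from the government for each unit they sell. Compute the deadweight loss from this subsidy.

Pre-subsidy: 883 - 6P = -261.5 + 4.5P gives P* = 109, x* = 229.
With the subsidy, sellers receive Ps = Pb + 7 for each unit, where Pb is the price buyers pay.
Supply in terms of Pb becomes xs = -261.5 + 4.5(Pb + 7) = -230 + 4.5Pb. Setting this equal to demand: 883 - 6Pb = -230 + 4.5Pb, so Pb = 106.
Sellers receive Ps = 106 + 7 = 113; x' = 883 − 6·106 = 247.
The subsidy expands output by 247 − 229 = 18 past the efficient level; on those units the gap between marginal cost and willingness to pay runs from 0 up to 7.
DWL = ½ × 7 × 18 = 63.

Deadweight loss = £63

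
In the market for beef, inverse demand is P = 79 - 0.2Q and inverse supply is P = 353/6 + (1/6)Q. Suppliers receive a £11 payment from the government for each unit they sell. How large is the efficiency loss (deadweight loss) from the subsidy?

Pre-subsidy: 79 - 0.2Q = 353/6 + (1/6)Q gives Q* = 55 and P* = 68.
With the subsidy, sellers receive Ps = Pb + 11 for each unit, where Pb is the price buyers pay.
On the curves, Pb = 79 - 0.2Q and Ps = 353/6 + (1/6)Q; the wedge Ps − Pb = 11 gives 353/6 + (1/6)Q − (79 - 0.2Q) = 11, so Q' = 85.
Then Pb = 79 − 0.2·85 = 62 and Ps = 353/6 + (1/6)·85 = 73.
The subsidy expands output by 85 − 55 = 30 past the efficient level; on those units the gap between marginal cost and willingness to pay runs from 0 up to 11.
DWL = ½ × 11 × 30 = 165.

Deadweight loss = £165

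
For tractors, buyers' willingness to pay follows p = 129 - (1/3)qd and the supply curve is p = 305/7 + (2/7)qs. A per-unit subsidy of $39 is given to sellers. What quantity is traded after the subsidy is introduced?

q' = 201

Pre-subsidy: 129 - (1/3)q = 305/7 + (2/7)q gives q* = 138 and p* = 83.
With the subsidy, sellers receive ps = pb + 39 for each unit, where pb is the price buyers pay.
On the curves, pb = 129 - (1/3)q and ps = 305/7 + (2/7)q; the wedge ps − pb = 39 gives 305/7 + (2/7)q − (129 - (1/3)q) = 39, so q' = 201.
Then pb = 129 − (1/3)·201 = 62 and ps = 305/7 + (2/7)·201 = 101.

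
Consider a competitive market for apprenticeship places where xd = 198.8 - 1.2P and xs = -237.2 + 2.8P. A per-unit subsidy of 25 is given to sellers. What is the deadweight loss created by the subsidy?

Pre-subsidy: 198.8 - 1.2P = -237.2 + 2.8P gives P* = 109, x* = 68.
With the subsidy, sellers receive Ps = Pb + 25 for each unit, where Pb is the price buyers pay.
Supply in terms of Pb becomes xs = -237.2 + 2.8(Pb + 25) = -167.2 + 2.8Pb. Setting this equal to demand: 198.8 - 1.2Pb = -167.2 + 2.8Pb, so Pb = 91.5.
Sellers receive Ps = 91.5 + 25 = 116.5; x' = 198.8 − 1.2·91.5 = 89.
The subsidy expands output by 89 − 68 = 21 past the efficient level; on those units the gap between marginal cost and willingness to pay runs from 0 up to 25.
DWL = ½ × 25 × 21 = 262.5.

Deadweight loss = 262.5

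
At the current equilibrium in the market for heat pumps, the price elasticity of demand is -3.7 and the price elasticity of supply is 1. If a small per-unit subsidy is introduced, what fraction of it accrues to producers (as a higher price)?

For a small subsidy around the equilibrium, the benefit split depends on the relative slopes, which at a point are proportional to the elasticities.
Buyer share = εs/(εs + |εd|) = 1/(1 + 3.7) = 10/47; seller share = |εd|/(εs + |εd|) = 37/47.
So producers capture 37/47 of the subsidy.

Producer share = 37/47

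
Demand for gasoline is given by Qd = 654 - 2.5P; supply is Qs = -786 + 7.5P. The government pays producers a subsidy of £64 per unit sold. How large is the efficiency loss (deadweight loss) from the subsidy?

Pre-subsidy: 654 - 2.5P = -786 + 7.5P gives P* = 144, Q* = 294.
With the subsidy, sellers receive Ps = Pb + 64 for each unit, where Pb is the price buyers pay.
Supply in terms of Pb becomes Qs = -786 + 7.5(Pb + 64) = -306 + 7.5Pb. Setting this equal to demand: 654 - 2.5Pb = -306 + 7.5Pb, so Pb = 96.
Sellers receive Ps = 96 + 64 = 160; Q' = 654 − 2.5·96 = 414.
The subsidy expands output by 414 − 294 = 120 past the efficient level; on those units the gap between marginal cost and willingness to pay runs from 0 up to 64.
DWL = ½ × 64 × 120 = 3840.

Deadweight loss = £3840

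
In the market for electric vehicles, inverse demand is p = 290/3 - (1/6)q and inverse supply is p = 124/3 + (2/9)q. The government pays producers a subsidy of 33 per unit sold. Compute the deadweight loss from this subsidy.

Pre-subsidy: 290/3 - (1/6)q = 124/3 + (2/9)q gives q* = 996/7 and p* = 1532/21.
With the subsidy, sellers receive ps = pb + 33 for each unit, where pb is the price buyers pay.
On the curves, pb = 290/3 - (1/6)q and ps = 124/3 + (2/9)q; the wedge ps − pb = 33 gives 124/3 + (2/9)q − (290/3 - (1/6)q) = 33, so q' = 1590/7.
Then pb = 290/3 − (1/6)·(1590/7) = 1235/21 and ps = 124/3 + (2/9)·(1590/7) = 1928/21.
The subsidy expands output by 1590/7 − 996/7 = 594/7 past the efficient level; on those units the gap between marginal cost and willingness to pay runs from 0 up to 33.
DWL = ½ × 33 × 594/7 = 9801/7.

Deadweight loss = 9801/7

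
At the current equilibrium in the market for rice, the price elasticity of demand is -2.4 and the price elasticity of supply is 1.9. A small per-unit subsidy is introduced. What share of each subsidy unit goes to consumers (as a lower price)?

For a small subsidy around the equilibrium, the benefit split depends on the relative slopes, which at a point are proportional to the elasticities.
Buyer share = εs/(εs + |εd|) = 1.9/(1.9 + 2.4) = 19/43; seller share = |εd|/(εs + |εd|) = 24/43.

Consumer share = 19/43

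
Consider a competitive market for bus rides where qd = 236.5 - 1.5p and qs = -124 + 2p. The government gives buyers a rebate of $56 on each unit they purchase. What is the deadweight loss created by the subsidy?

Pre-subsidy: 236.5 - 1.5p = -124 + 2p gives p* = 103, q* = 82.
With the rebate, buyers effectively pay pb = ps − 56, where ps is the price sellers receive.
Demand in terms of ps becomes qd = 236.5 − 1.5(ps − 56) = 320.5 - 1.5ps. Setting this equal to supply: 320.5 - 1.5ps = -124 + 2ps, so ps = 127.
Buyers pay pb = 127 − 56 = 71; q' = -124 + 2·127 = 130.
The subsidy expands output by 130 − 82 = 48 past the efficient level; on those units the gap between marginal cost and willingness to pay runs from 0 up to 56.
DWL = ½ × 56 × 48 = 1344.

Deadweight loss = $1344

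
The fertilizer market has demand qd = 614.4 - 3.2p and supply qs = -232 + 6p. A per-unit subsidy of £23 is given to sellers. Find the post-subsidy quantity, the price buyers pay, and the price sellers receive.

q' = 368; buyers pay £77; sellers receive £100

Pre-subsidy: 614.4 - 3.2p = -232 + 6p gives p* = 92, q* = 320.
With the subsidy, sellers receive ps = pb + 23 for each unit, where pb is the price buyers pay.
Supply in terms of pb becomes qs = -232 + 6(pb + 23) = -94 + 6pb. Setting this equal to demand: 614.4 - 3.2pb = -94 + 6pb, so pb = 77.
Sellers receive ps = 77 + 23 = 100; q' = 614.4 − 3.2·77 = 368.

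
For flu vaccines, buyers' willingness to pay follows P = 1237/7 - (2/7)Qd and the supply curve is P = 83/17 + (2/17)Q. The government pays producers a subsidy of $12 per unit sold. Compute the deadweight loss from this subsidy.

Pre-subsidy: 1237/7 - (2/7)Q = 83/17 + (2/17)Q gives Q* = 426 and P* = 55.
With the subsidy, sellers receive Ps = Pb + 12 for each unit, where Pb is the price buyers pay.
On the curves, Pb = 1237/7 - (2/7)Q and Ps = 83/17 + (2/17)Q; the wedge Ps − Pb = 12 gives 83/17 + (2/17)Q − (1237/7 - (2/7)Q) = 12, so Q' = 455.75.
Then Pb = 1237/7 − (2/7)·455.75 = 46.5 and Ps = 83/17 + (2/17)·455.75 = 58.5.
The subsidy expands output by 455.75 − 426 = 29.75 past the efficient level; on those units the gap between marginal cost and willingness to pay runs from 0 up to 12.
DWL = ½ × 12 × 29.75 = 178.5.

Deadweight loss = $178.5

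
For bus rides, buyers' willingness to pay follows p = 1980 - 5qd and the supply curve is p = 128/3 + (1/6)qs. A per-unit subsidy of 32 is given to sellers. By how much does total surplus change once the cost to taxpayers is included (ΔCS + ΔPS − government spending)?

Net change in total surplus = -3072/31

Pre-subsidy: 1980 - 5q = 128/3 + (1/6)q gives q* = 11624/31 and p* = 3260/31.
With the subsidy, sellers receive ps = pb + 32 for each unit, where pb is the price buyers pay.
On the curves, pb = 1980 - 5q and ps = 128/3 + (1/6)q; the wedge ps − pb = 32 gives 128/3 + (1/6)q − (1980 - 5q) = 32, so q' = 11816/31.
Then pb = 1980 − 5·(11816/31) = 2300/31 and ps = 128/3 + (1/6)·(11816/31) = 3292/31.
ΔCS = ½(11624/31 + 11816/31)(3260/31 − 2300/31) = 11251200/961; ΔPS = ½(11624/31 + 11816/31)(3292/31 − 3260/31) = 375040/961.
Government spending = 32 × 11816/31 = 378112/31.
Net change = 11251200/961 + 375040/961 − 378112/31 = -3072/31. The loss equals the DWL triangle ½·32·192/31.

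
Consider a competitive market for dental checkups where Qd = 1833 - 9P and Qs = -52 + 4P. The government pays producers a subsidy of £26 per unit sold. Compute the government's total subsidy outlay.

Government cost = £15600

Pre-subsidy: 1833 - 9P = -52 + 4P gives P* = 145, Q* = 528.
With the subsidy, sellers receive Ps = Pb + 26 for each unit, where Pb is the price buyers pay.
Supply in terms of Pb becomes Qs = -52 + 4(Pb + 26) = 52 + 4Pb. Setting this equal to demand: 1833 - 9Pb = 52 + 4Pb, so Pb = 137.
Sellers receive Ps = 137 + 26 = 163; Q' = 1833 − 9·137 = 600.
Government outlay = subsidy × quantity = 26 × 600 = 15600.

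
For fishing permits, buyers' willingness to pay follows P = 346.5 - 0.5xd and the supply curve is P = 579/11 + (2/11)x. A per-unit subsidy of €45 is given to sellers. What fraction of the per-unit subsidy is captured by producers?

Pre-subsidy: 346.5 - 0.5x = 579/11 + (2/11)x gives x* = 431 and P* = 131.
With the subsidy, sellers receive Ps = Pb + 45 for each unit, where Pb is the price buyers pay.
On the curves, Pb = 346.5 - 0.5x and Ps = 579/11 + (2/11)x; the wedge Ps − Pb = 45 gives 579/11 + (2/11)x − (346.5 - 0.5x) = 45, so x' = 497.
Then Pb = 346.5 − 0.5·497 = 98 and Ps = 579/11 + (2/11)·497 = 143.
Buyers' price falls by P* − Pb = 131 − 98 = 33; sellers' price rises by Ps − P* = 143 − 131 = 12.
So producers capture 12/45 = 4/15 of each unit of subsidy.

Producer share = 4/15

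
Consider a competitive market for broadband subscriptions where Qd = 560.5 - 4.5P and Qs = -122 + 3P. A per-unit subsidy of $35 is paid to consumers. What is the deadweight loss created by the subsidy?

Pre-subsidy: 560.5 - 4.5P = -122 + 3P gives P* = 91, Q* = 151.
With the rebate, buyers effectively pay Pb = Ps − 35, where Ps is the price sellers receive.
Demand in terms of Ps becomes Qd = 560.5 − 4.5(Ps − 35) = 718 - 4.5Ps. Setting this equal to supply: 718 - 4.5Ps = -122 + 3Ps, so Ps = 112.
Buyers pay Pb = 112 − 35 = 77; Q' = -122 + 3·112 = 214.
The subsidy expands output by 214 − 151 = 63 past the efficient level; on those units the gap between marginal cost and willingness to pay runs from 0 up to 35.
DWL = ½ × 35 × 63 = 1102.5.

Deadweight loss = $1102.5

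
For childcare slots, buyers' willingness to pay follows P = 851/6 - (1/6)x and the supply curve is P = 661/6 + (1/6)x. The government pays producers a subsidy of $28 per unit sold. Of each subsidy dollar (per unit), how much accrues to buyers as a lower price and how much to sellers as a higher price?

Pre-subsidy: 851/6 - (1/6)x = 661/6 + (1/6)x gives x* = 95 and P* = 126.
With the subsidy, sellers receive Ps = Pb + 28 for each unit, where Pb is the price buyers pay.
On the curves, Pb = 851/6 - (1/6)x and Ps = 661/6 + (1/6)x; the wedge Ps − Pb = 28 gives 661/6 + (1/6)x − (851/6 - (1/6)x) = 28, so x' = 179.
Then Pb = 851/6 − (1/6)·179 = 112 and Ps = 661/6 + (1/6)·179 = 140.
Buyers' price falls by P* − Pb = 126 − 112 = 14; sellers' price rises by Ps − P* = 140 − 126 = 14.

Buyers gain $14 per unit; sellers gain $14 per unit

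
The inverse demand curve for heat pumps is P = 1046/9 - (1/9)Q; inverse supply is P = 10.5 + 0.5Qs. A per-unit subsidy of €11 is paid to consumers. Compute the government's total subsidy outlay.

Government cost = €2101

Pre-subsidy: 1046/9 - (1/9)Q = 10.5 + 0.5Q gives Q* = 173 and P* = 97.
With the rebate, buyers effectively pay Pb = Ps − 11, where Ps is the price sellers receive.
On the curves, Pb = 1046/9 - (1/9)Q and Ps = 10.5 + 0.5Q; the wedge Ps − Pb = 11 gives 10.5 + 0.5Q − (1046/9 - (1/9)Q) = 11, so Q' = 191.
Then Pb = 1046/9 − (1/9)·191 = 95 and Ps = 10.5 + 0.5·191 = 106.
Government outlay = subsidy × quantity = 11 × 191 = 2101.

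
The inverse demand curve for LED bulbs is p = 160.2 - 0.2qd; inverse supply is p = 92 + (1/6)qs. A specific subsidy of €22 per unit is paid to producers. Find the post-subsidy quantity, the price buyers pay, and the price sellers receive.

Pre-subsidy: 160.2 - 0.2q = 92 + (1/6)q gives q* = 186 and p* = 123.
With the subsidy, sellers receive ps = pb + 22 for each unit, where pb is the price buyers pay.
On the curves, pb = 160.2 - 0.2q and ps = 92 + (1/6)q; the wedge ps − pb = 22 gives 92 + (1/6)q − (160.2 - 0.2q) = 22, so q' = 246.
Then pb = 160.2 − 0.2·246 = 111 and ps = 92 + (1/6)·246 = 133.

q' = 246; buyers pay €111; sellers receive €133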